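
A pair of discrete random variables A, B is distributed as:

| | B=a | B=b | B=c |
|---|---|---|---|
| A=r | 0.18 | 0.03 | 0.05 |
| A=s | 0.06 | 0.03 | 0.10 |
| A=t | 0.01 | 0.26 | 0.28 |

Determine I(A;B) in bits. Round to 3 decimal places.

0.358 bits

Marginals: p(A) = (0.2600, 0.1900, 0.5500), p(B) = (0.2500, 0.3200, 0.4300).
I(A;B) = Σ p(x,y)·log₂[p(x,y)/(p(x)p(y))].
  (r,a): 0.18·log₂(2.7692) = 0.2645
  (r,b): 0.03·log₂(0.3606) = -0.0441
  (r,c): 0.05·log₂(0.4472) = -0.0580
  (s,a): 0.06·log₂(1.2632) = 0.0202
  (s,b): 0.03·log₂(0.4934) = -0.0306
  (s,c): 0.10·log₂(1.2240) = 0.0292
  (t,a): 0.01·log₂(0.0727) = -0.0378
  (t,b): 0.26·log₂(1.4773) = 0.1464
  (t,c): 0.28·log₂(1.1839) = 0.0682
Sum = 0.358 bits.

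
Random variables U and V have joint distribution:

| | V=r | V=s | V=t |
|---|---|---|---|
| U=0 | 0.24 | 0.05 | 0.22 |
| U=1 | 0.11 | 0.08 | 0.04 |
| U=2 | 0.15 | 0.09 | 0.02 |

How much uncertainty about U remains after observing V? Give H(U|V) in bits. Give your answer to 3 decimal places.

Marginals: p(U) = (0.5100, 0.2300, 0.2600), p(V) = (0.5000, 0.2200, 0.2800).
H(U|V) = Σ p(V) · H(U|V=·).
  V=r: p=0.5000, H(U|V=r) = 1.5099
  V=s: p=0.2200, H(U|V=s) = 1.5440
  V=t: p=0.2800, H(U|V=t) = 0.9464
Weighted sum = 1.360 bits.

1.360 bits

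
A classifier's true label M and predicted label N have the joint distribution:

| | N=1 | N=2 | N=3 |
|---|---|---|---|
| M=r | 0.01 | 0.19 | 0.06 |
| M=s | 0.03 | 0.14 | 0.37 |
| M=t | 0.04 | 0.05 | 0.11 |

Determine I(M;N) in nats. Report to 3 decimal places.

0.107 nats

Marginals: p(M) = (0.2600, 0.5400, 0.2000), p(N) = (0.0800, 0.3800, 0.5400).
I(M;N) = H(M) + H(N) − H(M,N).
H(M) = 1.0049, H(N) = 0.9025, H(M,N) = 1.8001.
I(M;N) = 1.0049 + 0.9025 − 1.8001 = 0.107 nats.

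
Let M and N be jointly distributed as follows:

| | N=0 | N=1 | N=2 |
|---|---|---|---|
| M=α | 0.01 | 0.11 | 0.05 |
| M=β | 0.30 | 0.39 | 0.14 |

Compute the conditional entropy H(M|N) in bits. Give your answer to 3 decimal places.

Chain rule: H(M|N) = H(M,N) − H(N).
Marginals: p(M) = (0.1700, 0.8300), p(N) = (0.3100, 0.5000, 0.1900).
H(M,N) = 2.0808 bits; H(N) = 1.4790 bits.
H(M|N) = 2.0808 − 1.4790 = 0.602 bits.

0.602 bits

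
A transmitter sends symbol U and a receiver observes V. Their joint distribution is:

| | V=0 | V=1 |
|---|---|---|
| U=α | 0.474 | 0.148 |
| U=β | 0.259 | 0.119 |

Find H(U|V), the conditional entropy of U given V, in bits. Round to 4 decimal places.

0.9516 bits

Chain rule: H(U|V) = H(U,V) − H(V).
Marginals: p(U) = (0.6220, 0.3780), p(V) = (0.7330, 0.2670).
H(U,V) = 1.7887 bits; H(V) = 0.8371 bits.
H(U|V) = 1.7887 − 0.8371 = 0.9516 bits.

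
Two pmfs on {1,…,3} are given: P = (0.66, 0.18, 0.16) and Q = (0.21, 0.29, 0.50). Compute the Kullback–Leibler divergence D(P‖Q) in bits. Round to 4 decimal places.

D(P‖Q) = Σ p·log₂(p/q).
  0.66·log₂(0.66/0.21) = 1.09037
  0.18·log₂(0.18/0.29) = -0.12385
  0.16·log₂(0.16/0.50) = -0.26302
D(P‖Q) = 0.7035 bits.

0.7035 bits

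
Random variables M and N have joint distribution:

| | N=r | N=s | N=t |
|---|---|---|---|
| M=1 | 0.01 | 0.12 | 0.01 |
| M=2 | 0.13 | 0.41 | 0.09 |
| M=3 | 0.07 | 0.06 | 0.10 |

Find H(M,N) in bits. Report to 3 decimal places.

H(M,N) = −Σ p(x,y)·log₂ p(x,y) over all 9 cells.
  cell (1,r): −0.01·log₂0.01 = 0.0664
  cell (1,s): −0.12·log₂0.12 = 0.3671
  cell (1,t): −0.01·log₂0.01 = 0.0664
  cell (2,r): −0.13·log₂0.13 = 0.3826
  cell (2,s): −0.41·log₂0.41 = 0.5274
  cell (2,t): −0.09·log₂0.09 = 0.3127
  cell (3,r): −0.07·log₂0.07 = 0.2686
  cell (3,s): −0.06·log₂0.06 = 0.2435
  cell (3,t): −0.10·log₂0.10 = 0.3322
Sum = 2.567 bits.

2.567 bits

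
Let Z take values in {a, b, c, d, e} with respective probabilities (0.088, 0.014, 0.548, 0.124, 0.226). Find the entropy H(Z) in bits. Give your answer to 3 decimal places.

H(Z) = −Σ p·log₂ p.
  −(0.088)·log₂(0.088) = 0.3086
  −(0.014)·log₂(0.014) = 0.0862
  −(0.548)·log₂(0.548) = 0.4755
  −(0.124)·log₂(0.124) = 0.3734
  −(0.226)·log₂(0.226) = 0.4849
Sum: 0.3086 + 0.0862 + 0.4755 + 0.3734 + 0.4849 = 1.729 bits.

1.729 bits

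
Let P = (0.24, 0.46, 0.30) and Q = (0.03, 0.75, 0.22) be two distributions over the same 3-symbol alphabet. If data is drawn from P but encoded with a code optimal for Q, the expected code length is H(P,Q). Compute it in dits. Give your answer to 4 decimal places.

0.6202 dits

H(P,Q) = −Σ p·log₁₀ q.
  −0.24·log₁₀(0.03) = 0.36549
  −0.46·log₁₀(0.75) = 0.05747
  −0.30·log₁₀(0.22) = 0.19727
H(P,Q) = 0.6202 dits.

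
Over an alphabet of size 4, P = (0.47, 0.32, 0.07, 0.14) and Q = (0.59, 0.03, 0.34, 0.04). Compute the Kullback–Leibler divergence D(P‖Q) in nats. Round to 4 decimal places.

D(P‖Q) = Σ p·ln(p/q).
  0.47·ln(0.47/0.59) = -0.10687
  0.32·ln(0.32/0.03) = 0.75748
  0.07·ln(0.07/0.34) = -0.11063
  0.14·ln(0.14/0.04) = 0.17539
D(P‖Q) = 0.7154 nats.

0.7154 nats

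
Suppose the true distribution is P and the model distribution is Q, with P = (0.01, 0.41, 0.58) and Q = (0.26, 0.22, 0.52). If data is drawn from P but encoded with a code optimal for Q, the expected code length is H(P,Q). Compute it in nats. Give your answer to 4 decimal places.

1.0135 nats

H(P,Q) = −Σ p·ln q.
  −0.01·ln(0.26) = 0.01347
  −0.41·ln(0.22) = 0.62079
  −0.58·ln(0.52) = 0.37928
H(P,Q) = 1.0135 nats.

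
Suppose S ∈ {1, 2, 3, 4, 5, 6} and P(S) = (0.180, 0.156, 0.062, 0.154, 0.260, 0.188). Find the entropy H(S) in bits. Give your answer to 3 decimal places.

2.486 bits

H(S) = −Σ p·log₂ p.
  −(0.180)·log₂(0.180) = 0.4453
  −(0.156)·log₂(0.156) = 0.4181
  −(0.062)·log₂(0.062) = 0.2487
  −(0.154)·log₂(0.154) = 0.4156
  −(0.260)·log₂(0.260) = 0.5053
  −(0.188)·log₂(0.188) = 0.4533
Sum: 0.4453 + 0.4181 + 0.2487 + 0.4156 + 0.5053 + 0.4533 = 2.486 bits.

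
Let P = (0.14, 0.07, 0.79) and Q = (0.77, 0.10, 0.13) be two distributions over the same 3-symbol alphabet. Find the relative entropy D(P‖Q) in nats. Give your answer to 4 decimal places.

1.1619 nats

D(P‖Q) = Σ p·ln(p/q).
  0.14·ln(0.14/0.77) = -0.23866
  0.07·ln(0.07/0.10) = -0.02497
  0.79·ln(0.79/0.13) = 1.42555
D(P‖Q) = 1.1619 nats.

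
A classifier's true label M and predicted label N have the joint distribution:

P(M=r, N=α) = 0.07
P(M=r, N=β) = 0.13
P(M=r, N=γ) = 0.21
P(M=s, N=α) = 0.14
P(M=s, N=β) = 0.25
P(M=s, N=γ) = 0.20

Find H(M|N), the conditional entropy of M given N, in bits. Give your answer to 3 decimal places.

Marginals: p(M) = (0.4100, 0.5900), p(N) = (0.2100, 0.3800, 0.4100).
H(M|N) = Σ p(N) · H(M|N=·).
  N=α: p=0.2100, H(M|N=α) = 0.9183
  N=β: p=0.3800, H(M|N=β) = 0.9268
  N=γ: p=0.4100, H(M|N=γ) = 0.9996
Weighted sum = 0.955 bits.

0.955 bits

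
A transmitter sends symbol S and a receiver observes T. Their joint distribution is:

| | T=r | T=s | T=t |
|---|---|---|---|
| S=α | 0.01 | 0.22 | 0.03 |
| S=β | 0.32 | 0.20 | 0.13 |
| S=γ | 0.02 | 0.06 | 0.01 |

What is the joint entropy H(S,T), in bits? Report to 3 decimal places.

2.495 bits

H(S,T) = −Σ p(x,y)·log₂ p(x,y) over all 9 cells.
  cell (α,r): −0.01·log₂0.01 = 0.0664
  cell (α,s): −0.22·log₂0.22 = 0.4806
  cell (α,t): −0.03·log₂0.03 = 0.1518
  cell (β,r): −0.32·log₂0.32 = 0.5260
  cell (β,s): −0.20·log₂0.20 = 0.4644
  cell (β,t): −0.13·log₂0.13 = 0.3826
  cell (γ,r): −0.02·log₂0.02 = 0.1129
  cell (γ,s): −0.06·log₂0.06 = 0.2435
  cell (γ,t): −0.01·log₂0.01 = 0.0664
Sum = 2.495 bits.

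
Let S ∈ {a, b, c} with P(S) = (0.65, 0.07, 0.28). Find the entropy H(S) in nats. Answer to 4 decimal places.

0.8226 nats

H(S) = −Σ p·ln p.
  −(0.65)·ln(0.65) = 0.28001
  −(0.07)·ln(0.07) = 0.18615
  −(0.28)·ln(0.28) = 0.35643
Sum: 0.28001 + 0.18615 + 0.35643 = 0.8226 nats.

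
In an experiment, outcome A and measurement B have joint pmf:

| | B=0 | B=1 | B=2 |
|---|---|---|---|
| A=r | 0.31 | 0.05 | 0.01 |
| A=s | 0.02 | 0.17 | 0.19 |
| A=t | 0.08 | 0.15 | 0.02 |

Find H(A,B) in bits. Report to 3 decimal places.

2.624 bits

H(A,B) = −Σ p(x,y)·log₂ p(x,y) over all 9 cells.
  cell (r,0): −0.31·log₂0.31 = 0.5238
  cell (r,1): −0.05·log₂0.05 = 0.2161
  cell (r,2): −0.01·log₂0.01 = 0.0664
  cell (s,0): −0.02·log₂0.02 = 0.1129
  cell (s,1): −0.17·log₂0.17 = 0.4346
  cell (s,2): −0.19·log₂0.19 = 0.4552
  cell (t,0): −0.08·log₂0.08 = 0.2915
  cell (t,1): −0.15·log₂0.15 = 0.4105
  cell (t,2): −0.02·log₂0.02 = 0.1129
Sum = 2.624 bits.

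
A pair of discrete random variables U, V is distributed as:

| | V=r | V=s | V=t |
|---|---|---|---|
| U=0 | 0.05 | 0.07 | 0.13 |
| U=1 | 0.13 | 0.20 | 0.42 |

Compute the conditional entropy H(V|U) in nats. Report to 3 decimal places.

Marginals: p(U) = (0.2500, 0.7500), p(V) = (0.1800, 0.2700, 0.5500).
H(V|U) = Σ p(U) · H(V|U=·).
  U=0: p=0.2500, H(V|U=0) = 1.0184
  U=1: p=0.7500, H(V|U=1) = 0.9809
Weighted sum = 0.990 nats.

0.990 nats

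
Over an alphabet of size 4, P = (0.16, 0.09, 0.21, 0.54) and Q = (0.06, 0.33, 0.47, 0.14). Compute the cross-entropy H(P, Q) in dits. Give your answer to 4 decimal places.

H(P,Q) = −Σ p·log₁₀ q.
  −0.16·log₁₀(0.06) = 0.19550
  −0.09·log₁₀(0.33) = 0.04333
  −0.21·log₁₀(0.47) = 0.06886
  −0.54·log₁₀(0.14) = 0.46109
H(P,Q) = 0.7688 dits.

0.7688 dits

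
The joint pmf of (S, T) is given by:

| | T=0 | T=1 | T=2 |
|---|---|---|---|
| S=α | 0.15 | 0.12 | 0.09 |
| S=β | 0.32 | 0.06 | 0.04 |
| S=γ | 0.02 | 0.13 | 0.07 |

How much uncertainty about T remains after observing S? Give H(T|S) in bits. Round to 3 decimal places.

1.273 bits

Chain rule: H(T|S) = H(S,T) − H(S).
Marginals: p(S) = (0.3600, 0.4200, 0.2200), p(T) = (0.4900, 0.3100, 0.2000).
H(S,T) = 2.8097 bits; H(S) = 1.5368 bits.
H(T|S) = 2.8097 − 1.5368 = 1.273 bits.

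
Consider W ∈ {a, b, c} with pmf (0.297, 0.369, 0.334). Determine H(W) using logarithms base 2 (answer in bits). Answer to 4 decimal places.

H(W) = −Σ p·log₂ p.
  −(0.297)·log₂(0.297) = 0.52019
  −(0.369)·log₂(0.369) = 0.53074
  −(0.334)·log₂(0.334) = 0.52841
Sum: 0.52019 + 0.53074 + 0.52841 = 1.5793 bits.

1.5793 bits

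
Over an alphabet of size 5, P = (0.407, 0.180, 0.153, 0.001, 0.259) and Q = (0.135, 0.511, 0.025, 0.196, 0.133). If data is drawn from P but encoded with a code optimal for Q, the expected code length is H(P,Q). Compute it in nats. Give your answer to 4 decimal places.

H(P,Q) = −Σ p·ln q.
  −0.407·ln(0.135) = 0.81501
  −0.180·ln(0.511) = 0.12085
  −0.153·ln(0.025) = 0.56440
  −0.001·ln(0.196) = 0.00163
  −0.259·ln(0.133) = 0.52251
H(P,Q) = 2.0244 nats.

2.0244 nats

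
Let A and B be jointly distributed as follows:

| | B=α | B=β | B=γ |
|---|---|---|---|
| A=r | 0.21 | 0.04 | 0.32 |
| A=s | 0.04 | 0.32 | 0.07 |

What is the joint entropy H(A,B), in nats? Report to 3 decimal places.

H(A,B) = −Σ p(x,y)·ln p(x,y) over all 6 cells.
  cell (r,α): −0.21·ln0.21 = 0.3277
  cell (r,β): −0.04·ln0.04 = 0.1288
  cell (r,γ): −0.32·ln0.32 = 0.3646
  cell (s,α): −0.04·ln0.04 = 0.1288
  cell (s,β): −0.32·ln0.32 = 0.3646
  cell (s,γ): −0.07·ln0.07 = 0.1861
Sum = 1.501 nats.

1.501 nats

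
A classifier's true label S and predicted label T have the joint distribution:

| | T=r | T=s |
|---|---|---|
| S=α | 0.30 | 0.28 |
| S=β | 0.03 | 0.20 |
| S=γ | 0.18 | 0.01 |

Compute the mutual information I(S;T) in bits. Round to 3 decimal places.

0.235 bits

Marginals: p(S) = (0.5800, 0.2300, 0.1900), p(T) = (0.5100, 0.4900).
I(S;T) = H(S) + H(T) − H(S,T).
H(S) = 1.3987, H(T) = 0.9997, H(S,T) = 2.1632.
I(S;T) = 1.3987 + 0.9997 − 2.1632 = 0.235 bits.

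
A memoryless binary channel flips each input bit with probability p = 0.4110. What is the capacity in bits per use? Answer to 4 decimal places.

Binary symmetric channel: C = 1 − h₂(ε) where h₂ is the binary entropy function.
h₂(0.4110) = −0.4110·log₂0.4110 − 0.5890·log₂0.5890 = 0.9770.
C = 1 − 0.9770 = 0.0230 bits per channel use.

0.0230 bits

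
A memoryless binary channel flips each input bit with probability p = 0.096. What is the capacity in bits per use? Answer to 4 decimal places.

Binary symmetric channel: C = 1 − h₂(ε) where h₂ is the binary entropy function.
h₂(0.096) = −0.096·log₂0.096 − 0.904·log₂0.904 = 0.4562.
C = 1 − 0.4562 = 0.5438 bits per channel use.

0.5438 bits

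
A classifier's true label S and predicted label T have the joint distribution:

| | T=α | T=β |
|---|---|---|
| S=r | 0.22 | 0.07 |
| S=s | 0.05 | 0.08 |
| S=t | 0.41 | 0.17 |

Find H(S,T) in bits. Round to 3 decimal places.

2.219 bits

H(S,T) = −Σ p(x,y)·log₂ p(x,y) over all 6 cells.
  cell (r,α): −0.22·log₂0.22 = 0.4806
  cell (r,β): −0.07·log₂0.07 = 0.2686
  cell (s,α): −0.05·log₂0.05 = 0.2161
  cell (s,β): −0.08·log₂0.08 = 0.2915
  cell (t,α): −0.41·log₂0.41 = 0.5274
  cell (t,β): −0.17·log₂0.17 = 0.4346
Sum = 2.219 bits.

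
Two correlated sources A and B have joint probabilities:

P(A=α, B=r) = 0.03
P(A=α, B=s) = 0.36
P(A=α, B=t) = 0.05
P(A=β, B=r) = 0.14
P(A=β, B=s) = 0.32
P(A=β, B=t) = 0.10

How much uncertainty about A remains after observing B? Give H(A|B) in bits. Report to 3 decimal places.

0.930 bits

Marginals: p(A) = (0.4400, 0.5600), p(B) = (0.1700, 0.6800, 0.1500).
H(A|B) = Σ p(B) · H(A|B=·).
  B=r: p=0.1700, H(A|B=r) = 0.6723
  B=s: p=0.6800, H(A|B=s) = 0.9975
  B=t: p=0.1500, H(A|B=t) = 0.9183
Weighted sum = 0.930 bits.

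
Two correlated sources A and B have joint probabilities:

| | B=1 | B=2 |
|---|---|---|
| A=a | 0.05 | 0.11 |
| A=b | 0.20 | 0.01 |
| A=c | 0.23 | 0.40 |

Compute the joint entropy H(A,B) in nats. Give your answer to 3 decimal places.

1.465 nats

H(A,B) = −Σ p(x,y)·ln p(x,y) over all 6 cells.
  cell (a,1): −0.05·ln0.05 = 0.1498
  cell (a,2): −0.11·ln0.11 = 0.2428
  cell (b,1): −0.20·ln0.20 = 0.3219
  cell (b,2): −0.01·ln0.01 = 0.0461
  cell (c,1): −0.23·ln0.23 = 0.3380
  cell (c,2): −0.40·ln0.40 = 0.3665
Sum = 1.465 nats.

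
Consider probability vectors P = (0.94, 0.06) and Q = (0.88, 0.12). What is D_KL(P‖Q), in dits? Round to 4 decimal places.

D(P‖Q) = Σ p·log₁₀(p/q).
  0.94·log₁₀(0.94/0.88) = 0.02693
  0.06·log₁₀(0.06/0.12) = -0.01806
D(P‖Q) = 0.0089 dits.

0.0089 dits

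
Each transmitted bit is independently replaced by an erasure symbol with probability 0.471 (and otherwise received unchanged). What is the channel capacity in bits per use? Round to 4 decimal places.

Binary erasure channel: capacity C = 1 − ε.
C = 1 − 0.471 = 0.5290 bits per channel use.

0.5290 bits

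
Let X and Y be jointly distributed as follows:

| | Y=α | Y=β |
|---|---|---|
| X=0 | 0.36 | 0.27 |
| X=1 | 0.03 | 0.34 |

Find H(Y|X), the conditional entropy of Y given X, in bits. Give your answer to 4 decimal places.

Chain rule: H(Y|X) = H(X,Y) − H(X).
Marginals: p(X) = (0.6300, 0.3700), p(Y) = (0.3900, 0.6100).
H(X,Y) = 1.7216 bits; H(X) = 0.9507 bits.
H(Y|X) = 1.7216 − 0.9507 = 0.7709 bits.

0.7709 bits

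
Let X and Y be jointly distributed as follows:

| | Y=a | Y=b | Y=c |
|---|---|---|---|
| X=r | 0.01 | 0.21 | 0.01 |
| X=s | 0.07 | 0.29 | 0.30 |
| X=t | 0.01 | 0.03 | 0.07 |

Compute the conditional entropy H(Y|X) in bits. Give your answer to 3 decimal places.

1.166 bits

Marginals: p(X) = (0.2300, 0.6600, 0.1100), p(Y) = (0.0900, 0.5300, 0.3800).
H(Y|X) = Σ p(X) · H(Y|X=·).
  X=r: p=0.2300, H(Y|X=r) = 0.5132
  X=s: p=0.6600, H(Y|X=s) = 1.3817
  X=t: p=0.1100, H(Y|X=t) = 1.2407
Weighted sum = 1.166 bits.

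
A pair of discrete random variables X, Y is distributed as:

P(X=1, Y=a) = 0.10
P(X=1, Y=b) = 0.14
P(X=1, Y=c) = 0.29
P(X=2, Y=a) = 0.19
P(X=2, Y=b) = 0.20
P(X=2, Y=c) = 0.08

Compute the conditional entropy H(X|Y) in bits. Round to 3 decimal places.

0.881 bits

Marginals: p(X) = (0.5300, 0.4700), p(Y) = (0.2900, 0.3400, 0.3700).
H(X|Y) = Σ p(Y) · H(X|Y=·).
  Y=a: p=0.2900, H(X|Y=a) = 0.9294
  Y=b: p=0.3400, H(X|Y=b) = 0.9774
  Y=c: p=0.3700, H(X|Y=c) = 0.7532
Weighted sum = 0.881 bits.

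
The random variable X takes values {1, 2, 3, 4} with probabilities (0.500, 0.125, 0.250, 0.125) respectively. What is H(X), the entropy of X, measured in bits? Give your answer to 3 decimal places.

H(X) = −Σ p·log₂ p.
  −(0.500)·log₂(0.500) = 0.5000
  −(0.125)·log₂(0.125) = 0.3750
  −(0.250)·log₂(0.250) = 0.5000
  −(0.125)·log₂(0.125) = 0.3750
Sum: 0.5000 + 0.3750 + 0.5000 + 0.3750 = 1.750 bits.

1.750 bits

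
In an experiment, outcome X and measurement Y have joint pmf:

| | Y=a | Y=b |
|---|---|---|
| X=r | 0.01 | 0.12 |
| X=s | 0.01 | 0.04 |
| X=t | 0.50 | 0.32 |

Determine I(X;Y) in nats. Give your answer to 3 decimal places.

Marginals: p(X) = (0.1300, 0.0500, 0.8200), p(Y) = (0.5200, 0.4800).
I(X;Y) = Σ p(x,y)·ln[p(x,y)/(p(x)p(y))].
  (r,a): 0.01·ln(0.1479) = -0.0191
  (r,b): 0.12·ln(1.9231) = 0.0785
  (s,a): 0.01·ln(0.3846) = -0.0096
  (s,b): 0.04·ln(1.6667) = 0.0204
  (t,a): 0.50·ln(1.1726) = 0.0796
  (t,b): 0.32·ln(0.8130) = -0.0662
Sum = 0.084 nats.

0.084 nats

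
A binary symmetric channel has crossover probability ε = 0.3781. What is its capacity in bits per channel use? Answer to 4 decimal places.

0.0433 bits

Binary symmetric channel: C = 1 − h₂(ε) where h₂ is the binary entropy function.
h₂(0.3781) = −0.3781·log₂0.3781 − 0.6219·log₂0.6219 = 0.9567.
C = 1 − 0.9567 = 0.0433 bits per channel use.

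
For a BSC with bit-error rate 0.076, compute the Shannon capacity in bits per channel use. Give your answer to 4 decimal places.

Binary symmetric channel: C = 1 − h₂(ε) where h₂ is the binary entropy function.
h₂(0.076) = −0.076·log₂0.076 − 0.924·log₂0.924 = 0.3879.
C = 1 − 0.3879 = 0.6121 bits per channel use.

0.6121 bits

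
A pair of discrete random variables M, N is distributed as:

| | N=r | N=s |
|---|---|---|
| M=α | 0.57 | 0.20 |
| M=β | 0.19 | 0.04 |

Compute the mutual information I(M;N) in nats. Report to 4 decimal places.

Marginals: p(M) = (0.7700, 0.2300), p(N) = (0.7600, 0.2400).
I(M;N) = Σ p(x,y)·ln[p(x,y)/(p(x)p(y))].
  (α,r): 0.57·ln(0.9740) = -0.01500
  (α,s): 0.20·ln(1.0823) = 0.01581
  (β,r): 0.19·ln(1.0870) = 0.01584
  (β,s): 0.04·ln(0.7246) = -0.01288
Sum = 0.0038 nats.

0.0038 nats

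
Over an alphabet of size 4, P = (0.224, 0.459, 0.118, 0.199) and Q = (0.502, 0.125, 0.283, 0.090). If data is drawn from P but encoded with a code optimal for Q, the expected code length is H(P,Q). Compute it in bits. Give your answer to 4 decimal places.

H(P,Q) = −Σ p·log₂ q.
  −0.224·log₂(0.502) = 0.22271
  −0.459·log₂(0.125) = 1.37700
  −0.118·log₂(0.283) = 0.21489
  −0.199·log₂(0.090) = 0.69131
H(P,Q) = 2.5059 bits.

2.5059 bits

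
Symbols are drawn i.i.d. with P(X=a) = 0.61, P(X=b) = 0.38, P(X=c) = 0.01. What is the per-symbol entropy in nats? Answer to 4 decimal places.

H(X) = −Σ p·ln p.
  −(0.61)·ln(0.61) = 0.30152
  −(0.38)·ln(0.38) = 0.36768
  −(0.01)·ln(0.01) = 0.04605
Sum: 0.30152 + 0.36768 + 0.04605 = 0.7153 nats.

0.7153 nats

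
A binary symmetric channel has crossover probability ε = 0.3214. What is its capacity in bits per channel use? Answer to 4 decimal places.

0.0941 bits

Binary symmetric channel: C = 1 − h₂(ε) where h₂ is the binary entropy function.
h₂(0.3214) = −0.3214·log₂0.3214 − 0.6786·log₂0.6786 = 0.9059.
C = 1 − 0.9059 = 0.0941 bits per channel use.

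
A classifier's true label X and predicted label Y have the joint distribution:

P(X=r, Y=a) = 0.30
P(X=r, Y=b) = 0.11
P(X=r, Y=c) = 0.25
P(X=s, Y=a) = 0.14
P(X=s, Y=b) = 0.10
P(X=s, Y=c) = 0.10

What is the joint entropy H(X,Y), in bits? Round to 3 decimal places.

H(X,Y) = −Σ p(x,y)·log₂ p(x,y) over all 6 cells.
  cell (r,a): −0.30·log₂0.30 = 0.5211
  cell (r,b): −0.11·log₂0.11 = 0.3503
  cell (r,c): −0.25·log₂0.25 = 0.5000
  cell (s,a): −0.14·log₂0.14 = 0.3971
  cell (s,b): −0.10·log₂0.10 = 0.3322
  cell (s,c): −0.10·log₂0.10 = 0.3322
Sum = 2.433 bits.

2.433 bits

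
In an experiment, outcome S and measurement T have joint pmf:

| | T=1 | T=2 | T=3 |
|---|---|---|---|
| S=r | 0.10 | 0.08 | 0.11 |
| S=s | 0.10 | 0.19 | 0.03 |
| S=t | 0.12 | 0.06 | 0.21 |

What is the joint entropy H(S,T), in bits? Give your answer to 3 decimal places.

2.997 bits

H(S,T) = −Σ p(x,y)·log₂ p(x,y) over all 9 cells.
  cell (r,1): −0.10·log₂0.10 = 0.3322
  cell (r,2): −0.08·log₂0.08 = 0.2915
  cell (r,3): −0.11·log₂0.11 = 0.3503
  cell (s,1): −0.10·log₂0.10 = 0.3322
  cell (s,2): −0.19·log₂0.19 = 0.4552
  cell (s,3): −0.03·log₂0.03 = 0.1518
  cell (t,1): −0.12·log₂0.12 = 0.3671
  cell (t,2): −0.06·log₂0.06 = 0.2435
  cell (t,3): −0.21·log₂0.21 = 0.4728
Sum = 2.997 bits.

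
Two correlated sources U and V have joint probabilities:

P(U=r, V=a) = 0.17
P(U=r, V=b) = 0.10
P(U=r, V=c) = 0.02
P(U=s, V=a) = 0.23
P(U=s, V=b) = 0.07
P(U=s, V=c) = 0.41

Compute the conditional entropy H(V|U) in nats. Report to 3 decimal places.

Chain rule: H(V|U) = H(U,V) − H(U).
Marginals: p(U) = (0.2900, 0.7100), p(V) = (0.4000, 0.1700, 0.4300).
H(U,V) = 1.4995 nats; H(U) = 0.6022 nats.
H(V|U) = 1.4995 − 0.6022 = 0.897 nats.

0.897 nats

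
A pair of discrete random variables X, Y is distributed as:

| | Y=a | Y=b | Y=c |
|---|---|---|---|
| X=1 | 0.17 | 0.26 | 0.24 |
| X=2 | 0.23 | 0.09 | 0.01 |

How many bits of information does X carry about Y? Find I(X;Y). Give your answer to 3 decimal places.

Marginals: p(X) = (0.6700, 0.3300), p(Y) = (0.4000, 0.3500, 0.2500).
I(X;Y) = Σ p(x,y)·log₂[p(x,y)/(p(x)p(y))].
  (1,a): 0.17·log₂(0.6343) = -0.1116
  (1,b): 0.26·log₂(1.1087) = 0.0387
  (1,c): 0.24·log₂(1.4328) = 0.1245
  (2,a): 0.23·log₂(1.7424) = 0.1843
  (2,b): 0.09·log₂(0.7792) = -0.0324
  (2,c): 0.01·log₂(0.1212) = -0.0304
Sum = 0.173 bits.

0.173 bits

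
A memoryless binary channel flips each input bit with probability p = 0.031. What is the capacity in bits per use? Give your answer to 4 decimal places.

Binary symmetric channel: C = 1 − h₂(ε) where h₂ is the binary entropy function.
h₂(0.031) = −0.031·log₂0.031 − 0.969·log₂0.969 = 0.1994.
C = 1 − 0.1994 = 0.8006 bits per channel use.

0.8006 bits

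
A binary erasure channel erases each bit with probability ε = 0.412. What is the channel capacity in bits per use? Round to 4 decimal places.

0.5880 bits

Binary erasure channel: capacity C = 1 − ε.
C = 1 − 0.412 = 0.5880 bits per channel use.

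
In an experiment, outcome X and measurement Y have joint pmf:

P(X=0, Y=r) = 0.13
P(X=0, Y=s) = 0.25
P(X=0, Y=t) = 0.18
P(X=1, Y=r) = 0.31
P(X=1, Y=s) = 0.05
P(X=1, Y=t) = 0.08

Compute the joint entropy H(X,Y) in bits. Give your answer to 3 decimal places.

H(X,Y) = −Σ p(x,y)·log₂ p(x,y) over all 6 cells.
  cell (0,r): −0.13·log₂0.13 = 0.3826
  cell (0,s): −0.25·log₂0.25 = 0.5000
  cell (0,t): −0.18·log₂0.18 = 0.4453
  cell (1,r): −0.31·log₂0.31 = 0.5238
  cell (1,s): −0.05·log₂0.05 = 0.2161
  cell (1,t): −0.08·log₂0.08 = 0.2915
Sum = 2.359 bits.

2.359 bits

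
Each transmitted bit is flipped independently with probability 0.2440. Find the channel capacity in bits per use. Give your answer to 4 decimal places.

0.1984 bits

Binary symmetric channel: C = 1 − h₂(ε) where h₂ is the binary entropy function.
h₂(0.2440) = −0.2440·log₂0.2440 − 0.7560·log₂0.7560 = 0.8016.
C = 1 − 0.8016 = 0.1984 bits per channel use.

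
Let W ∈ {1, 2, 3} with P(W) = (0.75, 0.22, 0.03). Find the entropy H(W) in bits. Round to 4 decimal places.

0.9436 bits

H(W) = −Σ p·log₂ p.
  −(0.75)·log₂(0.75) = 0.31128
  −(0.22)·log₂(0.22) = 0.48057
  −(0.03)·log₂(0.03) = 0.15177
Sum: 0.31128 + 0.48057 + 0.15177 = 0.9436 bits.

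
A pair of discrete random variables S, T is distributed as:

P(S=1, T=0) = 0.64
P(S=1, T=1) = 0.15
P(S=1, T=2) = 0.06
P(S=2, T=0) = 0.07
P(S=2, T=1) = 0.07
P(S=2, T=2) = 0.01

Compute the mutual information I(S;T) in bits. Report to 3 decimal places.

Marginals: p(S) = (0.8500, 0.1500), p(T) = (0.7100, 0.2200, 0.0700).
I(S;T) = H(S) + H(T) − H(S,T).
H(S) = 0.6098, H(T) = 1.0999, H(S,T) = 1.6697.
I(S;T) = 0.6098 + 1.0999 − 1.6697 = 0.040 bits.

0.040 bits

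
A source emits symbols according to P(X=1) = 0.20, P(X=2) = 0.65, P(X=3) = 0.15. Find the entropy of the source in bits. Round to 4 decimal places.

1.2789 bits

H(X) = −Σ p·log₂ p.
  −(0.20)·log₂(0.20) = 0.46439
  −(0.65)·log₂(0.65) = 0.40397
  −(0.15)·log₂(0.15) = 0.41054
Sum: 0.46439 + 0.40397 + 0.41054 = 1.2789 bits.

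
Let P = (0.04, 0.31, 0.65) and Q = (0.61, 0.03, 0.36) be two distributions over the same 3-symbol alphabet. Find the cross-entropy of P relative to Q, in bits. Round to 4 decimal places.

2.5548 bits

H(P,Q) = −Σ p·log₂ q.
  −0.04·log₂(0.61) = 0.02852
  −0.31·log₂(0.03) = 1.56826
  −0.65·log₂(0.36) = 0.95806
H(P,Q) = 2.5548 bits.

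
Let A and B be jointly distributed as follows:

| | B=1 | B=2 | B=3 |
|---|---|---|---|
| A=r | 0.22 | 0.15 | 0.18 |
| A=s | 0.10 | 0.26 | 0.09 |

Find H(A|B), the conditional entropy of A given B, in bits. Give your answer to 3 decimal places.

0.923 bits

Chain rule: H(A|B) = H(A,B) − H(B).
Marginals: p(A) = (0.5500, 0.4500), p(B) = (0.3200, 0.4100, 0.2700).
H(A,B) = 2.4866 bits; H(B) = 1.5634 bits.
H(A|B) = 2.4866 − 1.5634 = 0.923 bits.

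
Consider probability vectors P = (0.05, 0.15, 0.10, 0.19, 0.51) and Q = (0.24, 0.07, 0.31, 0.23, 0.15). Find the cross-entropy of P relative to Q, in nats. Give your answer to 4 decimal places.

H(P,Q) = −Σ p·ln q.
  −0.05·ln(0.24) = 0.07136
  −0.15·ln(0.07) = 0.39889
  −0.10·ln(0.31) = 0.11712
  −0.19·ln(0.23) = 0.27924
  −0.51·ln(0.15) = 0.96753
H(P,Q) = 1.8341 nats.

1.8341 nats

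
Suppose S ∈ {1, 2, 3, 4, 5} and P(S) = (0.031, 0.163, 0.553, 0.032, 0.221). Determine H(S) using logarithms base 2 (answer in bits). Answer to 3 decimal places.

1.695 bits

H(S) = −Σ p·log₂ p.
  −(0.031)·log₂(0.031) = 0.1554
  −(0.163)·log₂(0.163) = 0.4266
  −(0.553)·log₂(0.553) = 0.4726
  −(0.032)·log₂(0.032) = 0.1589
  −(0.221)·log₂(0.221) = 0.4813
Sum: 0.1554 + 0.4266 + 0.4726 + 0.1589 + 0.4813 = 1.695 bits.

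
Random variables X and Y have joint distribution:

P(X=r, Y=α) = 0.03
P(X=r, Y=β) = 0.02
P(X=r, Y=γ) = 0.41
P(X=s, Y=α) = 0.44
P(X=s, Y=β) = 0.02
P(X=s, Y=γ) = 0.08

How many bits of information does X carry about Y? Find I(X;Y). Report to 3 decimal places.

0.480 bits

Marginals: p(X) = (0.4600, 0.5400), p(Y) = (0.4700, 0.0400, 0.4900).
I(X;Y) = Σ p(x,y)·log₂[p(x,y)/(p(x)p(y))].
  (r,α): 0.03·log₂(0.1388) = -0.0855
  (r,β): 0.02·log₂(1.0870) = 0.0024
  (r,γ): 0.41·log₂(1.8190) = 0.3539
  (s,α): 0.44·log₂(1.7336) = 0.3493
  (s,β): 0.02·log₂(0.9259) = -0.0022
  (s,γ): 0.08·log₂(0.3023) = -0.1381
Sum = 0.480 bits.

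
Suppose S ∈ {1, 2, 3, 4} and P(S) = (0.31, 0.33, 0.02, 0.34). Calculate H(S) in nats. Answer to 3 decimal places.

1.174 nats

H(S) = −Σ p·ln p.
  −(0.31)·ln(0.31) = 0.3631
  −(0.33)·ln(0.33) = 0.3659
  −(0.02)·ln(0.02) = 0.0782
  −(0.34)·ln(0.34) = 0.3668
Sum: 0.3631 + 0.3659 + 0.0782 + 0.3668 = 1.174 nats.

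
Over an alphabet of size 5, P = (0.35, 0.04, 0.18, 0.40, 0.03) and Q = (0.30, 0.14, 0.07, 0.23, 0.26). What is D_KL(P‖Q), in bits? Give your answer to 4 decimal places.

D(P‖Q) = Σ p·log₂(p/q).
  0.35·log₂(0.35/0.30) = 0.07784
  0.04·log₂(0.04/0.14) = -0.07229
  0.18·log₂(0.18/0.07) = 0.24526
  0.40·log₂(0.40/0.23) = 0.31935
  0.03·log₂(0.03/0.26) = -0.09346
D(P‖Q) = 0.4767 bits.

0.4767 bits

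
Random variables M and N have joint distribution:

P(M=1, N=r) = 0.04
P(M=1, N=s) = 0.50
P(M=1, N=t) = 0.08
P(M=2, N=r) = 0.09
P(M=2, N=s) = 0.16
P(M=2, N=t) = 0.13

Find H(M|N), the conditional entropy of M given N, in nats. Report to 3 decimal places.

0.585 nats

Chain rule: H(M|N) = H(M,N) − H(N).
Marginals: p(M) = (0.6200, 0.3800), p(N) = (0.1300, 0.6600, 0.2100).
H(M,N) = 1.4525 nats; H(N) = 0.8672 nats.
H(M|N) = 1.4525 − 0.8672 = 0.585 nats.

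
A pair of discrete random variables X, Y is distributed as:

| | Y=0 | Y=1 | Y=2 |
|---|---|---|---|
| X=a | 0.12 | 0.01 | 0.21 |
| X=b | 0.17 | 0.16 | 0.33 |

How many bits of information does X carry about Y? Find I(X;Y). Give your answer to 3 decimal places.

Marginals: p(X) = (0.3400, 0.6600), p(Y) = (0.2900, 0.1700, 0.5400).
I(X;Y) = H(X) + H(Y) − H(X,Y).
H(X) = 0.9248, H(Y) = 1.4325, H(X,Y) = 2.2918.
I(X;Y) = 0.9248 + 1.4325 − 2.2918 = 0.066 bits.

0.066 bits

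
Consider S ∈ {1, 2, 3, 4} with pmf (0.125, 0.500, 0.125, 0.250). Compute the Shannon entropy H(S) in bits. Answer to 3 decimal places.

H(S) = −Σ p·log₂ p.
  −(0.125)·log₂(0.125) = 0.3750
  −(0.500)·log₂(0.500) = 0.5000
  −(0.125)·log₂(0.125) = 0.3750
  −(0.250)·log₂(0.250) = 0.5000
Sum: 0.3750 + 0.5000 + 0.3750 + 0.5000 = 1.750 bits.

1.750 bits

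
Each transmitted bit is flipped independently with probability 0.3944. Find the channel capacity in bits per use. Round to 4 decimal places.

Binary symmetric channel: C = 1 − h₂(ε) where h₂ is the binary entropy function.
h₂(0.3944) = −0.3944·log₂0.3944 − 0.6056·log₂0.6056 = 0.9676.
C = 1 − 0.9676 = 0.0324 bits per channel use.

0.0324 bits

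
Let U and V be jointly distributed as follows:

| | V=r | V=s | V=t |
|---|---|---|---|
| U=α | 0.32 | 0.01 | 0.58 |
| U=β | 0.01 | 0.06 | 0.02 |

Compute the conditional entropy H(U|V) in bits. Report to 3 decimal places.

Marginals: p(U) = (0.9100, 0.0900), p(V) = (0.3300, 0.0700, 0.6000).
H(U|V) = Σ p(V) · H(U|V=·).
  V=r: p=0.3300, H(U|V=r) = 0.1959
  V=s: p=0.0700, H(U|V=s) = 0.5917
  V=t: p=0.6000, H(U|V=t) = 0.2108
Weighted sum = 0.233 bits.

0.233 bits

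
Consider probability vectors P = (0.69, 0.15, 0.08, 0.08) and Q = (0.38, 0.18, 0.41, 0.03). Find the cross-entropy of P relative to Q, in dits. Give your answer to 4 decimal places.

H(P,Q) = −Σ p·log₁₀ q.
  −0.69·log₁₀(0.38) = 0.28995
  −0.15·log₁₀(0.18) = 0.11171
  −0.08·log₁₀(0.41) = 0.03098
  −0.08·log₁₀(0.03) = 0.12183
H(P,Q) = 0.5545 dits.

0.5545 dits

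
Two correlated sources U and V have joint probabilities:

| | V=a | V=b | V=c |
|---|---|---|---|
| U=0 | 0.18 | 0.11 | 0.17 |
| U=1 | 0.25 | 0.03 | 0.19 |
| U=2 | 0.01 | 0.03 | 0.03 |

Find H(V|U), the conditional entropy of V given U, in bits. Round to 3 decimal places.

1.411 bits

Chain rule: H(V|U) = H(U,V) − H(U).
Marginals: p(U) = (0.4600, 0.4700, 0.0700), p(V) = (0.4400, 0.1700, 0.3900).
H(U,V) = 2.7071 bits; H(U) = 1.2958 bits.
H(V|U) = 2.7071 − 1.2958 = 1.411 bits.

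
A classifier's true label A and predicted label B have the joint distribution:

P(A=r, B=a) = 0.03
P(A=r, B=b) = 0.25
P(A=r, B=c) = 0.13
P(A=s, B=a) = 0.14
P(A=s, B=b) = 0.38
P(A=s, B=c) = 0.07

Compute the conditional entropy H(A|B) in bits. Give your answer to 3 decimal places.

0.912 bits

Marginals: p(A) = (0.4100, 0.5900), p(B) = (0.1700, 0.6300, 0.2000).
H(A|B) = Σ p(B) · H(A|B=·).
  B=a: p=0.1700, H(A|B=a) = 0.6723
  B=b: p=0.6300, H(A|B=b) = 0.9691
  B=c: p=0.2000, H(A|B=c) = 0.9341
Weighted sum = 0.912 bits.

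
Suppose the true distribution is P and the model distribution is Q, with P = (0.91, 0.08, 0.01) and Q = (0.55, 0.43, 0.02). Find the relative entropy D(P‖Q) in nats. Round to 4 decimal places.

0.3167 nats

D(P‖Q) = Σ p·ln(p/q).
  0.91·ln(0.91/0.55) = 0.45821
  0.08·ln(0.08/0.43) = -0.13454
  0.01·ln(0.01/0.02) = -0.00693
D(P‖Q) = 0.3167 nats.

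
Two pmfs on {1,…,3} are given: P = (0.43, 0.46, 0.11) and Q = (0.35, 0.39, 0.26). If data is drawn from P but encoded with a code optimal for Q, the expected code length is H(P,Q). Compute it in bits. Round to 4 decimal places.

H(P,Q) = −Σ p·log₂ q.
  −0.43·log₂(0.35) = 0.65127
  −0.46·log₂(0.39) = 0.62489
  −0.11·log₂(0.26) = 0.21378
H(P,Q) = 1.4899 bits.

1.4899 bits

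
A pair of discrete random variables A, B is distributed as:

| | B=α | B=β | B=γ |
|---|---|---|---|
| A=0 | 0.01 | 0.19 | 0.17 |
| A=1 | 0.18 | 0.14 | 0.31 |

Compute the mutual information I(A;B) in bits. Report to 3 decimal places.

0.120 bits

Marginals: p(A) = (0.3700, 0.6300), p(B) = (0.1900, 0.3300, 0.4800).
I(A;B) = H(A) + H(B) − H(A,B).
H(A) = 0.9507, H(B) = 1.4913, H(A,B) = 2.3225.
I(A;B) = 0.9507 + 1.4913 − 2.3225 = 0.120 bits.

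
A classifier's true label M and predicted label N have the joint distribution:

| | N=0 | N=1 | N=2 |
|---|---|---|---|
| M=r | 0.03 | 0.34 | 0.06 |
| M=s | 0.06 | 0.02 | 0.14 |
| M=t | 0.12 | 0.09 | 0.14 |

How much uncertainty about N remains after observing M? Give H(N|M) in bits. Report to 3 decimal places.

1.221 bits

Marginals: p(M) = (0.4300, 0.2200, 0.3500), p(N) = (0.2100, 0.4500, 0.3400).
H(N|M) = Σ p(M) · H(N|M=·).
  M=r: p=0.4300, H(N|M=r) = 0.9323
  M=s: p=0.2200, H(N|M=s) = 1.2407
  M=t: p=0.3500, H(N|M=t) = 1.5621
Weighted sum = 1.221 bits.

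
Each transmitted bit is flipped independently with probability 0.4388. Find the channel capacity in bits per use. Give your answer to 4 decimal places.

0.0108 bits

Binary symmetric channel: C = 1 − h₂(ε) where h₂ is the binary entropy function.
h₂(0.4388) = −0.4388·log₂0.4388 − 0.5612·log₂0.5612 = 0.9892.
C = 1 − 0.9892 = 0.0108 bits per channel use.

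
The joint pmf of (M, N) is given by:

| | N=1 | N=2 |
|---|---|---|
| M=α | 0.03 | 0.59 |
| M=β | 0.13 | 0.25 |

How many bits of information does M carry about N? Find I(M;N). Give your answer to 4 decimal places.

0.1088 bits

Marginals: p(M) = (0.6200, 0.3800), p(N) = (0.1600, 0.8400).
I(M;N) = Σ p(x,y)·log₂[p(x,y)/(p(x)p(y))].
  (α,1): 0.03·log₂(0.3024) = -0.05176
  (α,2): 0.59·log₂(1.1329) = 0.10619
  (β,1): 0.13·log₂(2.1382) = 0.14253
  (β,2): 0.25·log₂(0.7832) = -0.08813
Sum = 0.1088 bits.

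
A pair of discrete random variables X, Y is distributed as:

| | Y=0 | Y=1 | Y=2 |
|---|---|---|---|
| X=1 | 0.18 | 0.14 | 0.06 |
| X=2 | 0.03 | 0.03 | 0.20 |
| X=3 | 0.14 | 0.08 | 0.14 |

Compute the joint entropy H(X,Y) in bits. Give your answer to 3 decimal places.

H(X,Y) = −Σ p(x,y)·log₂ p(x,y) over all 9 cells.
  cell (1,0): −0.18·log₂0.18 = 0.4453
  cell (1,1): −0.14·log₂0.14 = 0.3971
  cell (1,2): −0.06·log₂0.06 = 0.2435
  cell (2,0): −0.03·log₂0.03 = 0.1518
  cell (2,1): −0.03·log₂0.03 = 0.1518
  cell (2,2): −0.20·log₂0.20 = 0.4644
  cell (3,0): −0.14·log₂0.14 = 0.3971
  cell (3,1): −0.08·log₂0.08 = 0.2915
  cell (3,2): −0.14·log₂0.14 = 0.3971
Sum = 2.940 bits.

2.940 bits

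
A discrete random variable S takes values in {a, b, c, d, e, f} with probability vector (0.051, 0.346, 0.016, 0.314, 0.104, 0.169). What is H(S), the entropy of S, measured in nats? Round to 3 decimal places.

H(S) = −Σ p·ln p.
  −(0.051)·ln(0.051) = 0.1518
  −(0.346)·ln(0.346) = 0.3672
  −(0.016)·ln(0.016) = 0.0662
  −(0.314)·ln(0.314) = 0.3637
  −(0.104)·ln(0.104) = 0.2354
  −(0.169)·ln(0.169) = 0.3005
Sum: 0.1518 + 0.3672 + 0.0662 + 0.3637 + 0.2354 + 0.3005 = 1.485 nats.

1.485 nats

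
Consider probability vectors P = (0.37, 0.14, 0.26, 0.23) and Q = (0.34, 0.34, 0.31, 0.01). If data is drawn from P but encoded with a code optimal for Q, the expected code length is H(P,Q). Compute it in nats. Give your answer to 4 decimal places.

H(P,Q) = −Σ p·ln q.
  −0.37·ln(0.34) = 0.39916
  −0.14·ln(0.34) = 0.15103
  −0.26·ln(0.31) = 0.30451
  −0.23·ln(0.01) = 1.05919
H(P,Q) = 1.9139 nats.

1.9139 nats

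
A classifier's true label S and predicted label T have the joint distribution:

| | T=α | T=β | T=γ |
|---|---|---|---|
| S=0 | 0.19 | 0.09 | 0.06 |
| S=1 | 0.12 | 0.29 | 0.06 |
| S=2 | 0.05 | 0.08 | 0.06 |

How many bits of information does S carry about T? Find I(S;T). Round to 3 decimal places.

0.097 bits

Marginals: p(S) = (0.3400, 0.4700, 0.1900), p(T) = (0.3600, 0.4600, 0.1800).
I(S;T) = H(S) + H(T) − H(S,T).
H(S) = 1.4964, H(T) = 1.4913, H(S,T) = 2.8911.
I(S;T) = 1.4964 + 1.4913 − 2.8911 = 0.097 bits.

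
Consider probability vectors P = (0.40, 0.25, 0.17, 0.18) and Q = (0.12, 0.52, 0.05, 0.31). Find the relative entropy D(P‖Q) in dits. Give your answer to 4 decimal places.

0.1775 dits

D(P‖Q) = Σ p·log₁₀(p/q).
  0.40·log₁₀(0.40/0.12) = 0.20915
  0.25·log₁₀(0.25/0.52) = -0.07952
  0.17·log₁₀(0.17/0.05) = 0.09035
  0.18·log₁₀(0.18/0.31) = -0.04250
D(P‖Q) = 0.1775 dits.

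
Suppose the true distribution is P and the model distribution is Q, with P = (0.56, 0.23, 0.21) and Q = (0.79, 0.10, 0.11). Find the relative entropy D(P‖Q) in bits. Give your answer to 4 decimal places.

D(P‖Q) = Σ p·log₂(p/q).
  0.56·log₂(0.56/0.79) = -0.27800
  0.23·log₂(0.23/0.10) = 0.27638
  0.21·log₂(0.21/0.11) = 0.19591
D(P‖Q) = 0.1943 bits.

0.1943 bits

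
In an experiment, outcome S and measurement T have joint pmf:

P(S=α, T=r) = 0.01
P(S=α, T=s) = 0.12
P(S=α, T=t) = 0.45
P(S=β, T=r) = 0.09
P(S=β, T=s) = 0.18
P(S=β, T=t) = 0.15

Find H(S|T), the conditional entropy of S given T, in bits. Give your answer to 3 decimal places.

0.825 bits

Chain rule: H(S|T) = H(S,T) − H(T).
Marginals: p(S) = (0.5800, 0.4200), p(T) = (0.1000, 0.3000, 0.6000).
H(S,T) = 2.1204 bits; H(T) = 1.2955 bits.
H(S|T) = 2.1204 − 1.2955 = 0.825 bits.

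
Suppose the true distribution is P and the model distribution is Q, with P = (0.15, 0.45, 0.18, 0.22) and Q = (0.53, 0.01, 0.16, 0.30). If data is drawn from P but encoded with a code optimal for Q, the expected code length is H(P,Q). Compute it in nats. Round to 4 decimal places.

H(P,Q) = −Σ p·ln q.
  −0.15·ln(0.53) = 0.09523
  −0.45·ln(0.01) = 2.07233
  −0.18·ln(0.16) = 0.32986
  −0.22·ln(0.30) = 0.26487
H(P,Q) = 2.7623 nats.

2.7623 nats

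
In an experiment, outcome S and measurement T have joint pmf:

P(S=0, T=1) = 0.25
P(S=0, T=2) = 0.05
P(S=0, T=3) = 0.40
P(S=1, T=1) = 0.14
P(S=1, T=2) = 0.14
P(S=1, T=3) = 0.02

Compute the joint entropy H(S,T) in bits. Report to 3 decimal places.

H(S,T) = −Σ p(x,y)·log₂ p(x,y) over all 6 cells.
  cell (0,1): −0.25·log₂0.25 = 0.5000
  cell (0,2): −0.05·log₂0.05 = 0.2161
  cell (0,3): −0.40·log₂0.40 = 0.5288
  cell (1,1): −0.14·log₂0.14 = 0.3971
  cell (1,2): −0.14·log₂0.14 = 0.3971
  cell (1,3): −0.02·log₂0.02 = 0.1129
Sum = 2.152 bits.

2.152 bits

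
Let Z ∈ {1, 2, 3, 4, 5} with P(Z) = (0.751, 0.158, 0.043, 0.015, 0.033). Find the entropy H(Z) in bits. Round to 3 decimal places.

1.179 bits

H(Z) = −Σ p·log₂ p.
  −(0.751)·log₂(0.751) = 0.3102
  −(0.158)·log₂(0.158) = 0.4206
  −(0.043)·log₂(0.043) = 0.1952
  −(0.015)·log₂(0.015) = 0.0909
  −(0.033)·log₂(0.033) = 0.1624
Sum: 0.3102 + 0.4206 + 0.1952 + 0.0909 + 0.1624 = 1.179 bits.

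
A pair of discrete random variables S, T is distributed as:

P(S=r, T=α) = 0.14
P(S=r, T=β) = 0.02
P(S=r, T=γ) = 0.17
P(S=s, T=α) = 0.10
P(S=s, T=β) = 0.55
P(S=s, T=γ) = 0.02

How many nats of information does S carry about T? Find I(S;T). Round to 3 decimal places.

Marginals: p(S) = (0.3300, 0.6700), p(T) = (0.2400, 0.5700, 0.1900).
I(S;T) = Σ p(x,y)·ln[p(x,y)/(p(x)p(y))].
  (r,α): 0.14·ln(1.7677) = 0.0798
  (r,β): 0.02·ln(0.1063) = -0.0448
  (r,γ): 0.17·ln(2.7113) = 0.1696
  (s,α): 0.10·ln(0.6219) = -0.0475
  (s,β): 0.55·ln(1.4402) = 0.2006
  (s,γ): 0.02·ln(0.1571) = -0.0370
Sum = 0.321 nats.

0.321 nats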